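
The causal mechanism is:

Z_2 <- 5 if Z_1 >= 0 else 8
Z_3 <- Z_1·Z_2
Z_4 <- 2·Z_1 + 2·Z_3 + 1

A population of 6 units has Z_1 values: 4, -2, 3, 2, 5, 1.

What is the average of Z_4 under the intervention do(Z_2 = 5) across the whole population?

The intervention sets Z_2=5 in all 6 units regardless of Z_1. Recomputing Z_4 per unit gives 49, -23, 37, 25, 61, 13; average 27.

27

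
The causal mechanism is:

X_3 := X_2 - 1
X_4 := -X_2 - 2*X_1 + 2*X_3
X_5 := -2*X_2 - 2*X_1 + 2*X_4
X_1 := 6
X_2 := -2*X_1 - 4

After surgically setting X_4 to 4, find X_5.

Intervening sets X_4 = 4 and removes its equation (X_4 := -X_2 - 2*X_1 + 2*X_3).
X_2 = -2*X_1 - 4  [with X_1=6]  = -16
X_5 = -2*X_2 - 2*X_1 + 2*X_4  [with X_2=-16, X_1=6, X_4=4]  = 28

28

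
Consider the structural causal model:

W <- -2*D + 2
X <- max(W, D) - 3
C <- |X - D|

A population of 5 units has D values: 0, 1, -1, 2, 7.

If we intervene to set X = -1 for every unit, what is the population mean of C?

2.8

do(X=-1) breaks X's dependence on D. With X=-1 fixed, C across the units is 1, 2, 0, 3, 8, mean 2.8.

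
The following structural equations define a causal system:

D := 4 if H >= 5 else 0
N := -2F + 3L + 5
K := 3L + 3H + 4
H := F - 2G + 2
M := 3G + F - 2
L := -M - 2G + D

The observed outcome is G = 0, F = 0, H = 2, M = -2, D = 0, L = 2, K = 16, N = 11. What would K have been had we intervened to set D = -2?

Under do(D=-2), the mechanism D := 4 if H >= 5 else 0 is discarded; D is fixed at -2.
H = F - 2G + 2  [with F=0, G=0]  = 2
M = 3G + F - 2  [with G=0, F=0]  = -2
L = -M - 2G + D  [with M=-2, G=0, D=-2]  = 0
K = 3L + 3H + 4  [with L=0, H=2]  = 10

10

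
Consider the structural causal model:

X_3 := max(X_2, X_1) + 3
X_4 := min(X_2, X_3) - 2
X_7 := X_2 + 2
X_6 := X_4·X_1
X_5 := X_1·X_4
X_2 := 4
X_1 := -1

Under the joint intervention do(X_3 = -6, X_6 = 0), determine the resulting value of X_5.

The joint intervention fixes X_3 = -6, X_6 = 0, removing each variable's own equation.
X_4 = min(X_2, X_3) - 2  [with X_2=4, X_3=-6]  = -8
X_5 = X_1·X_4  [with X_1=-1, X_4=-8]  = 8

8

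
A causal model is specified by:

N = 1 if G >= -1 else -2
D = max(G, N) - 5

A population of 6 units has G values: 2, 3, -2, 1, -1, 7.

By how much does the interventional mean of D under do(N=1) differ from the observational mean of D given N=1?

The intervention sets N=1 in all 6 units regardless of G. Recomputing D per unit gives -3, -2, -4, -4, -4, 2; average -2.5.
Conditioning on N=1 selects the 5 unit(s) with G ∈ {2, 3, 1, -1, 7}. Their D values: -3, -2, -4, -4, 2. Mean = -2.2.
Difference = -2.5 − (-2.2) = -0.3.

-0.3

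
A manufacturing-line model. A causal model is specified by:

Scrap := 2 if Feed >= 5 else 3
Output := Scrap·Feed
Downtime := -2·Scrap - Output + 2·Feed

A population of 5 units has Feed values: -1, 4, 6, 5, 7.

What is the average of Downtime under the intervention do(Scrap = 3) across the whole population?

-10.2

do(Scrap=3) breaks Scrap's dependence on Feed. With Scrap=3 fixed, Downtime across the units is -5, -10, -12, -11, -13, mean -10.2.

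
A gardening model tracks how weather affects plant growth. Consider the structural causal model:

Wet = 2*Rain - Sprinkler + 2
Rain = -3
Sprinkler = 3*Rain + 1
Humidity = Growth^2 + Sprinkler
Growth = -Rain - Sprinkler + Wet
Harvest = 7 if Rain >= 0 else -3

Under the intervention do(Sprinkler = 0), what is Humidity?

do(Sprinkler=0) replaces the equation Sprinkler = 3*Rain + 1 with the constant Sprinkler = 0.
Wet = 2*Rain - Sprinkler + 2  [with Rain=-3, Sprinkler=0]  = -4
Growth = -Rain - Sprinkler + Wet  [with Rain=-3, Sprinkler=0, Wet=-4]  = -1
Humidity = Growth^2 + Sprinkler  [with Growth=-1, Sprinkler=0]  = 1

1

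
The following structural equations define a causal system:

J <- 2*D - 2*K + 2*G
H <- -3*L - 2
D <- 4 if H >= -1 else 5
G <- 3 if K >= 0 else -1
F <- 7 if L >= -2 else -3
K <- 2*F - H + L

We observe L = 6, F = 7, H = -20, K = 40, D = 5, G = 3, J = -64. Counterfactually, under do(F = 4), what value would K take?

Under do(F=4), the mechanism F <- 7 if L >= -2 else -3 is discarded; F is fixed at 4.
H = -3*L - 2  [with L=6]  = -20
K = 2*F - H + L  [with F=4, H=-20, L=6]  = 34

34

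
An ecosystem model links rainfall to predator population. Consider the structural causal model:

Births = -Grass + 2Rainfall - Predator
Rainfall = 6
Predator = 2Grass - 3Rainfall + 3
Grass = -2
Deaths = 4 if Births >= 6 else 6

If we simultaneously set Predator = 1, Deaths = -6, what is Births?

13

The joint intervention fixes Predator = 1, Deaths = -6, removing each variable's own equation.
Births = -Grass + 2Rainfall - Predator  [with Grass=-2, Rainfall=6, Predator=1]  = 13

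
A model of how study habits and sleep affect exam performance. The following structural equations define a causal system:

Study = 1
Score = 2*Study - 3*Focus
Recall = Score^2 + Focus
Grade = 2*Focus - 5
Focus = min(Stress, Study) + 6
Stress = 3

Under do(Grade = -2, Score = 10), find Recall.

107

Setting Grade = -2, Score = 10 by intervention discards those variables' equations.
Focus = min(Stress, Study) + 6  [with Stress=3, Study=1]  = 7
Recall = Score^2 + Focus  [with Score=10, Focus=7]  = 107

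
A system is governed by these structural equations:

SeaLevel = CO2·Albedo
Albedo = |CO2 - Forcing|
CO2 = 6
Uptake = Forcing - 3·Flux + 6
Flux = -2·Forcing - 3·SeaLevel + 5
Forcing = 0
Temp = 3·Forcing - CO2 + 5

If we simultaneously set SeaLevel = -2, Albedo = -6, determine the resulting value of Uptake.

-27

Setting SeaLevel = -2, Albedo = -6 by intervention discards those variables' equations.
Flux = -2·Forcing - 3·SeaLevel + 5  [with Forcing=0, SeaLevel=-2]  = 11
Uptake = Forcing - 3·Flux + 6  [with Forcing=0, Flux=11]  = -27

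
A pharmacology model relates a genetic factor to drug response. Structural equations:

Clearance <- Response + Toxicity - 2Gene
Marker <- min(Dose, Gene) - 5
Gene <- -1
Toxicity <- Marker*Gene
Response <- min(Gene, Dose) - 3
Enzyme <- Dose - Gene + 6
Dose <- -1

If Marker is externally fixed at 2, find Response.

-4

Intervening sets Marker = 2 and removes its equation (Marker <- min(Dose, Gene) - 5).
No directed path runs from Marker to Response, so Response keeps its natural value.
Response = min(Gene, Dose) - 3  [with Gene=-1, Dose=-1]  = -4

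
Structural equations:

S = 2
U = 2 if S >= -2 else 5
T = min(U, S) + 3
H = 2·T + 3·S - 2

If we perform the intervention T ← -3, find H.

The intervention breaks the incoming arrows to T: T = min(U, S) + 3 no longer applies, and T = -3.
H = 2·T + 3·S - 2  [with T=-3, S=2]  = -2

-2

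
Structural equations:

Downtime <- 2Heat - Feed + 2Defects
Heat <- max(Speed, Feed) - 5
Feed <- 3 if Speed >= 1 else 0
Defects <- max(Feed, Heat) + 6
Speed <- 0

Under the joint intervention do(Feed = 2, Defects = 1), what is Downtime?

-6

Setting Feed = 2, Defects = 1 by intervention discards those variables' equations.
Heat = max(Speed, Feed) - 5  [with Speed=0, Feed=2]  = -3
Downtime = 2Heat - Feed + 2Defects  [with Heat=-3, Feed=2, Defects=1]  = -6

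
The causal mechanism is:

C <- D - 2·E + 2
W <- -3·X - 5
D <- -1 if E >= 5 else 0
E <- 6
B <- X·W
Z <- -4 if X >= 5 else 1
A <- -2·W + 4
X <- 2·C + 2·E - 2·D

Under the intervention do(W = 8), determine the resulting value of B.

-64

The intervention breaks the incoming arrows to W: W <- -3·X - 5 no longer applies, and W = 8.
D = -1 if E >= 5 else 0  [with E=6]  = -1
C = D - 2·E + 2  [with D=-1, E=6]  = -11
X = 2·C + 2·E - 2·D  [with C=-11, E=6, D=-1]  = -8
B = X·W  [with X=-8, W=8]  = -64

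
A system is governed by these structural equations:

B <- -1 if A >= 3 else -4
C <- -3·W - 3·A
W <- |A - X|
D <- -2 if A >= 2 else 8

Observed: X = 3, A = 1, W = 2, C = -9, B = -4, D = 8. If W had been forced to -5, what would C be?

The intervention breaks the incoming arrows to W: W <- |A - X| no longer applies, and W = -5.
C = -3·W - 3·A  [with W=-5, A=1]  = 12

12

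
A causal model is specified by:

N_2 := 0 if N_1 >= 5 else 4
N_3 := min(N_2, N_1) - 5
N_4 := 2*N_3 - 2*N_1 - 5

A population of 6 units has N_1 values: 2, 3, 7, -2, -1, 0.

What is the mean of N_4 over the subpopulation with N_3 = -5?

Observing N_3=-5 restricts to units where N_3's equation naturally yields -5: N_1 ∈ {7, 0}. In that subpopulation N_4 = -29, -15, mean -22.

-22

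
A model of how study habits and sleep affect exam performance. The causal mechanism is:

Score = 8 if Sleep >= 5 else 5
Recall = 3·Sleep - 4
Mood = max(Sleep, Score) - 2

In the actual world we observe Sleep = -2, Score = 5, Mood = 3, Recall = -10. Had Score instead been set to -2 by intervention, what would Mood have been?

The intervention breaks the incoming arrows to Score: Score = 8 if Sleep >= 5 else 5 no longer applies, and Score = -2.
Mood = max(Sleep, Score) - 2  [with Sleep=-2, Score=-2]  = -4

-4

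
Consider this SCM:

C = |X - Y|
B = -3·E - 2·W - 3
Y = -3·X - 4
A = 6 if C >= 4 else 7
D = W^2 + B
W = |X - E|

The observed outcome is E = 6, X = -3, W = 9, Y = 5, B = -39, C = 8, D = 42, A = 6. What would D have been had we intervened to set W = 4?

The intervention breaks the incoming arrows to W: W = |X - E| no longer applies, and W = 4.
B = -3·E - 2·W - 3  [with E=6, W=4]  = -29
D = W^2 + B  [with W=4, B=-29]  = -13

-13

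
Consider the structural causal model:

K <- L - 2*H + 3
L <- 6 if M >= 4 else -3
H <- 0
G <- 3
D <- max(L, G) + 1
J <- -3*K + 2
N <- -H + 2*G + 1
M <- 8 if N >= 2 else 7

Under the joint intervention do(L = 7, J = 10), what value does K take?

The joint intervention fixes L = 7, J = 10, removing each variable's own equation.
K = L - 2*H + 3  [with L=7, H=0]  = 10

10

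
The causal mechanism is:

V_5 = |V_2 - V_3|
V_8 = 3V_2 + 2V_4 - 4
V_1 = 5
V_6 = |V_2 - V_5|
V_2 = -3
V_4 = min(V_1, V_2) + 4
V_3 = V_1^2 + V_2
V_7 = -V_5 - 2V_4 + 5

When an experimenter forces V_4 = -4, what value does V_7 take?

The intervention breaks the incoming arrows to V_4: V_4 = min(V_1, V_2) + 4 no longer applies, and V_4 = -4.
V_3 = V_1^2 + V_2  [with V_1=5, V_2=-3]  = 22
V_5 = |V_2 - V_3|  [with V_2=-3, V_3=22]  = 25
V_7 = -V_5 - 2V_4 + 5  [with V_5=25, V_4=-4]  = -12

-12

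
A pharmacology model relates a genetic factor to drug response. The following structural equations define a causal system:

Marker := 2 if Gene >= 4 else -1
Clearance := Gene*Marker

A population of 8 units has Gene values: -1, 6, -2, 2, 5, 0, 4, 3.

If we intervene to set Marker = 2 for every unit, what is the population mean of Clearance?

do(Marker=2) breaks Marker's dependence on Gene. With Marker=2 fixed, Clearance across the units is -2, 12, -4, 4, 10, 0, 8, 6, mean 4.25.

4.25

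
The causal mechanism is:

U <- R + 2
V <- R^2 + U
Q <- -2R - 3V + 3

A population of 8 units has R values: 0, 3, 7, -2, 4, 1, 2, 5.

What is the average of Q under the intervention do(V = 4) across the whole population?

-14

Under do(V=4), V's equation is replaced by V=4 for every unit. Per-unit Q: -9, -15, -23, -5, -17, -11, -13, -19. Mean = -14.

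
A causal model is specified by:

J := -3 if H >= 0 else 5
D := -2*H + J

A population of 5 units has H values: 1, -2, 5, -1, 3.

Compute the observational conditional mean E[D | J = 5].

Observing J=5 restricts to units where J's equation naturally yields 5: H ∈ {-2, -1}. In that subpopulation D = 9, 7, mean 8.

8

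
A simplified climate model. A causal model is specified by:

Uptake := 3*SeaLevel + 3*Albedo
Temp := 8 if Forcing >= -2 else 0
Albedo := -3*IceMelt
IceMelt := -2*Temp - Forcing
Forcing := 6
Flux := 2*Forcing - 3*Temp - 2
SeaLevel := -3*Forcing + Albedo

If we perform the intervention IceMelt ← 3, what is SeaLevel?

do(IceMelt=3) replaces the equation IceMelt := -2*Temp - Forcing with the constant IceMelt = 3.
Albedo = -3*IceMelt  [with IceMelt=3]  = -9
SeaLevel = -3*Forcing + Albedo  [with Forcing=6, Albedo=-9]  = -27

-27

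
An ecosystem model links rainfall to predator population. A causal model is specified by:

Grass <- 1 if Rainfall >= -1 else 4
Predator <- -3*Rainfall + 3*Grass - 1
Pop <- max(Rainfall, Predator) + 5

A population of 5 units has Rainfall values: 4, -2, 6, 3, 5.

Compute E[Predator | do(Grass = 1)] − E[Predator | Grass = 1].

do(Grass=1) breaks Grass's dependence on Rainfall. With Grass=1 fixed, Predator across the units is -10, 8, -16, -7, -13, mean -7.6.
E[Predator|Grass=1] averages over only the 4 units with Grass=1 (Rainfall = 4, 6, 3, 5): Predator = -10, -16, -7, -13, mean -11.5.
Difference = -7.6 − (-11.5) = 3.9.

3.9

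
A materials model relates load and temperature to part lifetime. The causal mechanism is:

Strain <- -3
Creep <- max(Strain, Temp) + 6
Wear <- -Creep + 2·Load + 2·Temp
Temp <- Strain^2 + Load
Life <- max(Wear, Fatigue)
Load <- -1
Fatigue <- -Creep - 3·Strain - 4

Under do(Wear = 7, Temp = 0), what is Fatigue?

-1

The joint intervention fixes Wear = 7, Temp = 0, removing each variable's own equation.
Creep = max(Strain, Temp) + 6  [with Strain=-3, Temp=0]  = 6
Fatigue = -Creep - 3·Strain - 4  [with Creep=6, Strain=-3]  = -1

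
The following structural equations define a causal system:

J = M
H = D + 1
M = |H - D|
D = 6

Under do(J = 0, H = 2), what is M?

Setting J = 0, H = 2 by intervention discards those variables' equations.
M = |H - D|  [with H=2, D=6]  = 4

4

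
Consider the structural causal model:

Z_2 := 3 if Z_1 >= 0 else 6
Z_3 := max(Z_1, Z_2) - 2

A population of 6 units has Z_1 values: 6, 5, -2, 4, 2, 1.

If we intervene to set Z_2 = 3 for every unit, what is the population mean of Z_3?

Under do(Z_2=3), Z_2's equation is replaced by Z_2=3 for every unit. Per-unit Z_3: 4, 3, 1, 2, 1, 1. Mean = 2.

2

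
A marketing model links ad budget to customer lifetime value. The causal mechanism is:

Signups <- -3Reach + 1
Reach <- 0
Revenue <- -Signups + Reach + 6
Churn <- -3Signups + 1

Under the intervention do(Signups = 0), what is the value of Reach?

0

Under do(Signups=0), the mechanism Signups <- -3Reach + 1 is discarded; Signups is fixed at 0.
Reach is not downstream of the intervention, so its value is determined by the original equations.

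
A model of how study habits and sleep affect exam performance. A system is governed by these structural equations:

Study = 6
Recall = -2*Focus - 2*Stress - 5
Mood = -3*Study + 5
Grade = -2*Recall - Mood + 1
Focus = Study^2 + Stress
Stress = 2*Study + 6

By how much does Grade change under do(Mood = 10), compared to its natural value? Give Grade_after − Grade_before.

Under do(Mood=10), the mechanism Mood = -3*Study + 5 is discarded; Mood is fixed at 10.
Stress = 2*Study + 6  [with Study=6]  = 18
Focus = Study^2 + Stress  [with Study=6, Stress=18]  = 54
Recall = -2*Focus - 2*Stress - 5  [with Focus=54, Stress=18]  = -149
Grade = -2*Recall - Mood + 1  [with Recall=-149, Mood=10]  = 289
Without intervention: Stress = 2*Study + 6  [with Study=6]  = 18; Focus = Study^2 + Stress  [with Study=6, Stress=18]  = 54; Mood = -3*Study + 5  [with Study=6]  = -13; Recall = -2*Focus - 2*Stress - 5  [with Focus=54, Stress=18]  = -149; Grade = -2*Recall - Mood + 1  [with Recall=-149, Mood=-13]  = 312.
Change = 289 − 312 = -23.

-23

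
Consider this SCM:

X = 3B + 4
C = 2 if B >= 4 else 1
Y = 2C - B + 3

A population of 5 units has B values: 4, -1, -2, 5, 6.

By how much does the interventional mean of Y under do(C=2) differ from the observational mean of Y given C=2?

do(C=2) breaks C's dependence on B. With C=2 fixed, Y across the units is 3, 8, 9, 2, 1, mean 4.6.
E[Y|C=2] averages over only the 3 units with C=2 (B = 4, 5, 6): Y = 3, 2, 1, mean 2.
Difference = 4.6 − 2 = 2.6.

2.6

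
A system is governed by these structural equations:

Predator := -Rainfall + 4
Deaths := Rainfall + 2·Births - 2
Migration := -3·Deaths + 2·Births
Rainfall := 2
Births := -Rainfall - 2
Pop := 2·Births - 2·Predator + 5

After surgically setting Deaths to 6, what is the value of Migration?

-26

Intervening sets Deaths = 6 and removes its equation (Deaths := Rainfall + 2·Births - 2).
Births = -Rainfall - 2  [with Rainfall=2]  = -4
Migration = -3·Deaths + 2·Births  [with Deaths=6, Births=-4]  = -26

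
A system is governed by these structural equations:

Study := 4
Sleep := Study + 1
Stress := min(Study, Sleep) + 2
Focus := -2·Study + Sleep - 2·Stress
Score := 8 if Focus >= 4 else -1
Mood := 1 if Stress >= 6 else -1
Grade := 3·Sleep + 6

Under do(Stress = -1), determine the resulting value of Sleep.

Under do(Stress=-1), the mechanism Stress := min(Study, Sleep) + 2 is discarded; Stress is fixed at -1.
Since Sleep is not a descendant of the intervened variable, it is unaffected.
Sleep = Study + 1  [with Study=4]  = 5

5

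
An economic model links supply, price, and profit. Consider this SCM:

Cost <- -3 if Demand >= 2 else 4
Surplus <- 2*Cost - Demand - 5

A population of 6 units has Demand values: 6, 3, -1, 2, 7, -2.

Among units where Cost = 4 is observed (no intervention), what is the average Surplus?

E[Surplus|Cost=4] averages over only the 2 units with Cost=4 (Demand = -1, -2): Surplus = 4, 5, mean 4.5.

4.5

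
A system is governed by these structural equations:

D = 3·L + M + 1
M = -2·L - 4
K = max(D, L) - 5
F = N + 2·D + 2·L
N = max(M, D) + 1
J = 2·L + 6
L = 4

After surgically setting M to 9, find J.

Under do(M=9), the mechanism M = -2·L - 4 is discarded; M is fixed at 9.
No directed path runs from M to J, so J keeps its natural value.
J = 2·L + 6  [with L=4]  = 14

14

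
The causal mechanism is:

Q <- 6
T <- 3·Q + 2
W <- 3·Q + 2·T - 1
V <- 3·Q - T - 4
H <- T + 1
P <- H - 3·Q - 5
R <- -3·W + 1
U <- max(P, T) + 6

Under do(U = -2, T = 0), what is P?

The joint intervention fixes U = -2, T = 0, removing each variable's own equation.
H = T + 1  [with T=0]  = 1
P = H - 3·Q - 5  [with H=1, Q=6]  = -22

-22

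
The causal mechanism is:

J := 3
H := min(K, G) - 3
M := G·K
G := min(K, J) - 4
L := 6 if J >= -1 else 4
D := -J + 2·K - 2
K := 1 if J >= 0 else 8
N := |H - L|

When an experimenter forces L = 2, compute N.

8

do(L=2) replaces the equation L := 6 if J >= -1 else 4 with the constant L = 2.
K = 1 if J >= 0 else 8  [with J=3]  = 1
G = min(K, J) - 4  [with K=1, J=3]  = -3
H = min(K, G) - 3  [with K=1, G=-3]  = -6
N = |H - L|  [with H=-6, L=2]  = 8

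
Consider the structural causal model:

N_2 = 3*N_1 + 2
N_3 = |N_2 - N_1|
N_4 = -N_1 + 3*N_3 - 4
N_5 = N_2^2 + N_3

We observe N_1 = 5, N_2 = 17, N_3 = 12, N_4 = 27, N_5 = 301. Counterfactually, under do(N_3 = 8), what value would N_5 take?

do(N_3=8) replaces the equation N_3 = |N_2 - N_1| with the constant N_3 = 8.
N_2 = 3*N_1 + 2  [with N_1=5]  = 17
N_5 = N_2^2 + N_3  [with N_2=17, N_3=8]  = 297

297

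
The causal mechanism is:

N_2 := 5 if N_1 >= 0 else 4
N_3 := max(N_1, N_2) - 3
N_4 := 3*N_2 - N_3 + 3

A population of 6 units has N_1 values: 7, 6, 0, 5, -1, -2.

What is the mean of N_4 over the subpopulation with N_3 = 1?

E[N_4|N_3=1] averages over only the 2 units with N_3=1 (N_1 = -1, -2): N_4 = 14, 14, mean 14.

14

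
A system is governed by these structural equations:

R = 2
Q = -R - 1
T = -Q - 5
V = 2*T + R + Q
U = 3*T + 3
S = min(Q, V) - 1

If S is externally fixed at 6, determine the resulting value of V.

-5

do(S=6) replaces the equation S = min(Q, V) - 1 with the constant S = 6.
No directed path runs from S to V, so V keeps its natural value.
Q = -R - 1  [with R=2]  = -3
T = -Q - 5  [with Q=-3]  = -2
V = 2*T + R + Q  [with T=-2, R=2, Q=-3]  = -5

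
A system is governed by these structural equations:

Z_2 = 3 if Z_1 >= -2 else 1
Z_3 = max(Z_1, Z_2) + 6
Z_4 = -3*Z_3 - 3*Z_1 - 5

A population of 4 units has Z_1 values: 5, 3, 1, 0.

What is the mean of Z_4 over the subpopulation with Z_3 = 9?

-36

Observing Z_3=9 restricts to units where Z_3's equation naturally yields 9: Z_1 ∈ {3, 1, 0}. In that subpopulation Z_4 = -41, -35, -32, mean -36.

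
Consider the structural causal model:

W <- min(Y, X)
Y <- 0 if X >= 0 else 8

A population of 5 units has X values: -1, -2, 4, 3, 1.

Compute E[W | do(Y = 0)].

do(Y=0) breaks Y's dependence on X. With Y=0 fixed, W across the units is -1, -2, 0, 0, 0, mean -0.6.

-0.6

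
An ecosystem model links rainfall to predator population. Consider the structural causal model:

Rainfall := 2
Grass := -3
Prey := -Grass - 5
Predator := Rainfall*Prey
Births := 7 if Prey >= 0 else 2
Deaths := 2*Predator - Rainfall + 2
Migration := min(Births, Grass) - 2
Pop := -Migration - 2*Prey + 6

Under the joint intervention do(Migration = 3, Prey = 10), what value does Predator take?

20

The joint intervention fixes Migration = 3, Prey = 10, removing each variable's own equation.
Predator = Rainfall*Prey  [with Rainfall=2, Prey=10]  = 20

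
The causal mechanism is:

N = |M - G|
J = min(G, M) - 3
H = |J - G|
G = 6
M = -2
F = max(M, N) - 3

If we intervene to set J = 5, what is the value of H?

1

Intervening sets J = 5 and removes its equation (J = min(G, M) - 3).
H = |J - G|  [with J=5, G=6]  = 1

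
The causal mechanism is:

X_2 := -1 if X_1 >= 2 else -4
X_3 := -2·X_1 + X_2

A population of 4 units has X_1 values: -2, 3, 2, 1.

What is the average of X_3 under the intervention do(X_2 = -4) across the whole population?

-6

do(X_2=-4) breaks X_2's dependence on X_1. With X_2=-4 fixed, X_3 across the units is 0, -10, -8, -6, mean -6.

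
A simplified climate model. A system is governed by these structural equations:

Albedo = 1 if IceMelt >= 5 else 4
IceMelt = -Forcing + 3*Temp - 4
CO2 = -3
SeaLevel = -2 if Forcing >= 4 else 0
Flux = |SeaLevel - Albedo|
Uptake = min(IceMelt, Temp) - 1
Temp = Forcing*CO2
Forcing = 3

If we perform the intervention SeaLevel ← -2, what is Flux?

Intervening sets SeaLevel = -2 and removes its equation (SeaLevel = -2 if Forcing >= 4 else 0).
Temp = Forcing*CO2  [with Forcing=3, CO2=-3]  = -9
IceMelt = -Forcing + 3*Temp - 4  [with Forcing=3, Temp=-9]  = -34
Albedo = 1 if IceMelt >= 5 else 4  [with IceMelt=-34]  = 4
Flux = |SeaLevel - Albedo|  [with SeaLevel=-2, Albedo=4]  = 6

6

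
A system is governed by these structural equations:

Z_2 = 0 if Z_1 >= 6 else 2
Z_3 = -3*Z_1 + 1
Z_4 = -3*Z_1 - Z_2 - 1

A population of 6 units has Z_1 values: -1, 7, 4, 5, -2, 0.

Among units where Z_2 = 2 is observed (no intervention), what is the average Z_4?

-6.6

Conditioning on Z_2=2 selects the 5 unit(s) with Z_1 ∈ {-1, 4, 5, -2, 0}. Their Z_4 values: 0, -15, -18, 3, -3. Mean = -6.6.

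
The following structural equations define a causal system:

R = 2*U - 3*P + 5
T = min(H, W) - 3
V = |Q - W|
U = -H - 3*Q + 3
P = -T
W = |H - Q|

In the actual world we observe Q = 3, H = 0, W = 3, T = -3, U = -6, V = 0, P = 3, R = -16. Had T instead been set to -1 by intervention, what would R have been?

-10

do(T=-1) replaces the equation T = min(H, W) - 3 with the constant T = -1.
U = -H - 3*Q + 3  [with H=0, Q=3]  = -6
P = -T  [with T=-1]  = 1
R = 2*U - 3*P + 5  [with U=-6, P=1]  = -10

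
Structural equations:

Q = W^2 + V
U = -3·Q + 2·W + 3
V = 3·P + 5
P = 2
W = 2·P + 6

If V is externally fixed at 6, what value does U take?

-295

do(V=6) replaces the equation V = 3·P + 5 with the constant V = 6.
W = 2·P + 6  [with P=2]  = 10
Q = W^2 + V  [with W=10, V=6]  = 106
U = -3·Q + 2·W + 3  [with Q=106, W=10]  = -295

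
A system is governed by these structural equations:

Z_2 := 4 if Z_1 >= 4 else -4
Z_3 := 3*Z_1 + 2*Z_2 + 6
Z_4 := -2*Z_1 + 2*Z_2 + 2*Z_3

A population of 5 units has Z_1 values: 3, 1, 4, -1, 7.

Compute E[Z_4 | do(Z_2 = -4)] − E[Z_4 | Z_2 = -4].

Every unit gets Z_2=-4 under the intervention. Z_4 values become 0, -8, 4, -16, 16; E[Z_4|do(Z_2=-4)] = -0.8.
E[Z_4|Z_2=-4] averages over only the 3 units with Z_2=-4 (Z_1 = 3, 1, -1): Z_4 = 0, -8, -16, mean -8.
Difference = -0.8 − (-8) = 7.2.

7.2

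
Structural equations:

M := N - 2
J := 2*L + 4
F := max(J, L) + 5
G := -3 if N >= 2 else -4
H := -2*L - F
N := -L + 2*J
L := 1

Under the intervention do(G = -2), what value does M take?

9

The intervention breaks the incoming arrows to G: G := -3 if N >= 2 else -4 no longer applies, and G = -2.
M is not downstream of the intervention, so its value is determined by the original equations.
J = 2*L + 4  [with L=1]  = 6
N = -L + 2*J  [with L=1, J=6]  = 11
M = N - 2  [with N=11]  = 9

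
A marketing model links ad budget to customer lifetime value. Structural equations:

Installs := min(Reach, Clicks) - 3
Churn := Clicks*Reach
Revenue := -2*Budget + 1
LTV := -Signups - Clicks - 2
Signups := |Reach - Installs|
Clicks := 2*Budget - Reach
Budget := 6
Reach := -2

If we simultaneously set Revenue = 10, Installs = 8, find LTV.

-26

The joint intervention fixes Revenue = 10, Installs = 8, removing each variable's own equation.
Clicks = 2*Budget - Reach  [with Budget=6, Reach=-2]  = 14
Signups = |Reach - Installs|  [with Reach=-2, Installs=8]  = 10
LTV = -Signups - Clicks - 2  [with Signups=10, Clicks=14]  = -26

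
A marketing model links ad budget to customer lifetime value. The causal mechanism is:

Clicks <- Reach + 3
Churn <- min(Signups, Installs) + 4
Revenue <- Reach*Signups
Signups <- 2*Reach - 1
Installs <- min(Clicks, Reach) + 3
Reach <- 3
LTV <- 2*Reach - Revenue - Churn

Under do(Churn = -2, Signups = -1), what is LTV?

Setting Churn = -2, Signups = -1 by intervention discards those variables' equations.
Revenue = Reach*Signups  [with Reach=3, Signups=-1]  = -3
LTV = 2*Reach - Revenue - Churn  [with Reach=3, Revenue=-3, Churn=-2]  = 11

11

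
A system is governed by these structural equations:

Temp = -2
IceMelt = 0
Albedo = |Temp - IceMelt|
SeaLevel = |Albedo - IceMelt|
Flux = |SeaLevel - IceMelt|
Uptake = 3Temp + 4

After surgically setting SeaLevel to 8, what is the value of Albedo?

2

Under do(SeaLevel=8), the mechanism SeaLevel = |Albedo - IceMelt| is discarded; SeaLevel is fixed at 8.
Since Albedo is not a descendant of the intervened variable, it is unaffected.
Albedo = |Temp - IceMelt|  [with Temp=-2, IceMelt=0]  = 2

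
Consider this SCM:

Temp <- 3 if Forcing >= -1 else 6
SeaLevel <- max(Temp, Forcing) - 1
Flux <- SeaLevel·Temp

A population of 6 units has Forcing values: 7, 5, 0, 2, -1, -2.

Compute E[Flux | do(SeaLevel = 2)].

Every unit gets SeaLevel=2 under the intervention. Flux values become 6, 6, 6, 6, 6, 12; E[Flux|do(SeaLevel=2)] = 7.

7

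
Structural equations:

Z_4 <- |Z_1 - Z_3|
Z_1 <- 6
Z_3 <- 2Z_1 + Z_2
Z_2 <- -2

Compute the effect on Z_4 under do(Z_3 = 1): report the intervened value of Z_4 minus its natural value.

The intervention breaks the incoming arrows to Z_3: Z_3 <- 2Z_1 + Z_2 no longer applies, and Z_3 = 1.
Z_4 = |Z_1 - Z_3|  [with Z_1=6, Z_3=1]  = 5
Without intervention: Z_3 = 2Z_1 + Z_2  [with Z_1=6, Z_2=-2]  = 10; Z_4 = |Z_1 - Z_3|  [with Z_1=6, Z_3=10]  = 4.
Change = 5 − 4 = 1.

1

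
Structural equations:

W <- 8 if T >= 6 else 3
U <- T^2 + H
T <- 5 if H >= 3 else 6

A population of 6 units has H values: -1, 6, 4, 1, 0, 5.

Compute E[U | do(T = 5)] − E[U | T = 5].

The intervention sets T=5 in all 6 units regardless of H. Recomputing U per unit gives 24, 31, 29, 26, 25, 30; average 27.5.
E[U|T=5] averages over only the 3 units with T=5 (H = 6, 4, 5): U = 31, 29, 30, mean 30.
Difference = 27.5 − 30 = -2.5.

-2.5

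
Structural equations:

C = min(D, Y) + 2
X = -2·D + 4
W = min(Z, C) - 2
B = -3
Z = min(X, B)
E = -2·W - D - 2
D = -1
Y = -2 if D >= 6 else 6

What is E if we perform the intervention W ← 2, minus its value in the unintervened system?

do(W=2) replaces the equation W = min(Z, C) - 2 with the constant W = 2.
E = -2·W - D - 2  [with W=2, D=-1]  = -5
Without intervention: X = -2·D + 4  [with D=-1]  = 6; Y = -2 if D >= 6 else 6  [with D=-1]  = 6; C = min(D, Y) + 2  [with D=-1, Y=6]  = 1; Z = min(X, B)  [with X=6, B=-3]  = -3; W = min(Z, C) - 2  [with Z=-3, C=1]  = -5; E = -2·W - D - 2  [with W=-5, D=-1]  = 9.
Change = -5 − 9 = -14.

-14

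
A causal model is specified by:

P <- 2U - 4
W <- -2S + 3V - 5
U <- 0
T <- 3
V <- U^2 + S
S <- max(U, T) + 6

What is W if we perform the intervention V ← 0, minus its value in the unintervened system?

-27

Intervening sets V = 0 and removes its equation (V <- U^2 + S).
S = max(U, T) + 6  [with U=0, T=3]  = 9
W = -2S + 3V - 5  [with S=9, V=0]  = -23
Without intervention: S = max(U, T) + 6  [with U=0, T=3]  = 9; V = U^2 + S  [with U=0, S=9]  = 9; W = -2S + 3V - 5  [with S=9, V=9]  = 4.
Change = -23 − 4 = -27.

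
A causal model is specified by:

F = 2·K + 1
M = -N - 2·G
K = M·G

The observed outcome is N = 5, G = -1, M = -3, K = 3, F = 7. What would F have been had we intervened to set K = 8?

Intervening sets K = 8 and removes its equation (K = M·G).
F = 2·K + 1  [with K=8]  = 17

17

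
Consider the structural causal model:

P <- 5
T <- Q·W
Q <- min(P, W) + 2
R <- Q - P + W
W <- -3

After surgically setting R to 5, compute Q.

-1

Under do(R=5), the mechanism R <- Q - P + W is discarded; R is fixed at 5.
Since Q is not a descendant of the intervened variable, it is unaffected.
Q = min(P, W) + 2  [with P=5, W=-3]  = -1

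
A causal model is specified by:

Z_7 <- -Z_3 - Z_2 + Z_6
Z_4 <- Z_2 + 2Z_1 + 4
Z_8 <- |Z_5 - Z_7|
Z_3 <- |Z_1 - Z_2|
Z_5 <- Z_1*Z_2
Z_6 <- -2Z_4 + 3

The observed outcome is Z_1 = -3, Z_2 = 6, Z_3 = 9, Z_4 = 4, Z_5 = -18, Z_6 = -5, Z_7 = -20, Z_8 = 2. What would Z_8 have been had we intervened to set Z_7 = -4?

14

do(Z_7=-4) replaces the equation Z_7 <- -Z_3 - Z_2 + Z_6 with the constant Z_7 = -4.
Z_5 = Z_1*Z_2  [with Z_1=-3, Z_2=6]  = -18
Z_8 = |Z_5 - Z_7|  [with Z_5=-18, Z_7=-4]  = 14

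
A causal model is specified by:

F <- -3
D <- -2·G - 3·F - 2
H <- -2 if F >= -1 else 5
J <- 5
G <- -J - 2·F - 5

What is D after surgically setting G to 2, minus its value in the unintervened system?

do(G=2) replaces the equation G <- -J - 2·F - 5 with the constant G = 2.
D = -2·G - 3·F - 2  [with G=2, F=-3]  = 3
Without intervention: G = -J - 2·F - 5  [with J=5, F=-3]  = -4; D = -2·G - 3·F - 2  [with G=-4, F=-3]  = 15.
Change = 3 − 15 = -12.

-12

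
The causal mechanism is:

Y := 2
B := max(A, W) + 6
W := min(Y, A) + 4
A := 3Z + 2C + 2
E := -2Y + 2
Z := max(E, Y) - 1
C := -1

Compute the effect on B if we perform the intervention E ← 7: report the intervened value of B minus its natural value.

The intervention breaks the incoming arrows to E: E := -2Y + 2 no longer applies, and E = 7.
Z = max(E, Y) - 1  [with E=7, Y=2]  = 6
A = 3Z + 2C + 2  [with Z=6, C=-1]  = 18
W = min(Y, A) + 4  [with Y=2, A=18]  = 6
B = max(A, W) + 6  [with A=18, W=6]  = 24
Without intervention: E = -2Y + 2  [with Y=2]  = -2; Z = max(E, Y) - 1  [with E=-2, Y=2]  = 1; A = 3Z + 2C + 2  [with Z=1, C=-1]  = 3; W = min(Y, A) + 4  [with Y=2, A=3]  = 6; B = max(A, W) + 6  [with A=3, W=6]  = 12.
Change = 24 − 12 = 12.

12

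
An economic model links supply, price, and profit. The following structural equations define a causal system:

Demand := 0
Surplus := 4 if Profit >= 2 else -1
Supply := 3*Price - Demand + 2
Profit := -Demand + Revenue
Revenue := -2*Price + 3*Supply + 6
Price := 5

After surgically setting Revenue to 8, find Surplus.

Under do(Revenue=8), the mechanism Revenue := -2*Price + 3*Supply + 6 is discarded; Revenue is fixed at 8.
Profit = -Demand + Revenue  [with Demand=0, Revenue=8]  = 8
Surplus = 4 if Profit >= 2 else -1  [with Profit=8]  = 4

4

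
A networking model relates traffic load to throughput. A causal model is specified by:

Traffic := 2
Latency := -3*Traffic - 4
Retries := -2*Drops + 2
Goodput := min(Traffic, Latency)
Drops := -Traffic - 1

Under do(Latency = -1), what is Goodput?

-1

do(Latency=-1) replaces the equation Latency := -3*Traffic - 4 with the constant Latency = -1.
Goodput = min(Traffic, Latency)  [with Traffic=2, Latency=-1]  = -1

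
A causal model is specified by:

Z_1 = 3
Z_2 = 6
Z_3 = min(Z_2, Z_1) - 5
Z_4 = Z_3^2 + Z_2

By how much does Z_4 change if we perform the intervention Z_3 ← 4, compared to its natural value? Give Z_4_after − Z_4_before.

The intervention breaks the incoming arrows to Z_3: Z_3 = min(Z_2, Z_1) - 5 no longer applies, and Z_3 = 4.
Z_4 = Z_3^2 + Z_2  [with Z_3=4, Z_2=6]  = 22
Without intervention: Z_3 = min(Z_2, Z_1) - 5  [with Z_2=6, Z_1=3]  = -2; Z_4 = Z_3^2 + Z_2  [with Z_3=-2, Z_2=6]  = 10.
Change = 22 − 10 = 12.

12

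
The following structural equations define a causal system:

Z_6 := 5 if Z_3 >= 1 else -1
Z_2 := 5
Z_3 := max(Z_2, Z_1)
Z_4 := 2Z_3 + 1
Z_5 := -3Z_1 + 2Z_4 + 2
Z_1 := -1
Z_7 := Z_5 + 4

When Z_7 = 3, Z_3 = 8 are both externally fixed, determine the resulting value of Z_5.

39

Under do(Z_7 = 3, Z_3 = 8), each intervened variable's structural equation is replaced by its fixed value.
Z_4 = 2Z_3 + 1  [with Z_3=8]  = 17
Z_5 = -3Z_1 + 2Z_4 + 2  [with Z_1=-1, Z_4=17]  = 39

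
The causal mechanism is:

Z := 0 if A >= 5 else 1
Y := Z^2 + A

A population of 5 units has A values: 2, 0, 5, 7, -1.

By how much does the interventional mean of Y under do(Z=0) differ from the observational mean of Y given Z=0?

The intervention sets Z=0 in all 5 units regardless of A. Recomputing Y per unit gives 2, 0, 5, 7, -1; average 2.6.
Conditioning on Z=0 selects the 2 unit(s) with A ∈ {5, 7}. Their Y values: 5, 7. Mean = 6.
Difference = 2.6 − 6 = -3.4.

-3.4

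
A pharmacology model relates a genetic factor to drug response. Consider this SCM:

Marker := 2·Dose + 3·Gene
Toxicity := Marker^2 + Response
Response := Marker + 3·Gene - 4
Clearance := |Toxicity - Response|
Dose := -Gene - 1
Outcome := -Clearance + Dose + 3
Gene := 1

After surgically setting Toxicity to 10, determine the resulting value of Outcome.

-11

Under do(Toxicity=10), the mechanism Toxicity := Marker^2 + Response is discarded; Toxicity is fixed at 10.
Dose = -Gene - 1  [with Gene=1]  = -2
Marker = 2·Dose + 3·Gene  [with Dose=-2, Gene=1]  = -1
Response = Marker + 3·Gene - 4  [with Marker=-1, Gene=1]  = -2
Clearance = |Toxicity - Response|  [with Toxicity=10, Response=-2]  = 12
Outcome = -Clearance + Dose + 3  [with Clearance=12, Dose=-2]  = -11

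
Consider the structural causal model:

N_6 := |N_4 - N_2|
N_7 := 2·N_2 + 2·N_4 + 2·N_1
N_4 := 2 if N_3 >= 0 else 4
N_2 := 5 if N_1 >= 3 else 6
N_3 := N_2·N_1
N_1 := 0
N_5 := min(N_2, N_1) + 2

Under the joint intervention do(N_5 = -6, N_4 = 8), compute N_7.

28

Setting N_5 = -6, N_4 = 8 by intervention discards those variables' equations.
N_2 = 5 if N_1 >= 3 else 6  [with N_1=0]  = 6
N_7 = 2·N_2 + 2·N_4 + 2·N_1  [with N_2=6, N_4=8, N_1=0]  = 28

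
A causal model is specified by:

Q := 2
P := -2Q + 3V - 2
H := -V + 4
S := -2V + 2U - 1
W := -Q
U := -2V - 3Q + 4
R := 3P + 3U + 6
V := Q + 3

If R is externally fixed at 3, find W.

-2

Intervening sets R = 3 and removes its equation (R := 3P + 3U + 6).
W is not downstream of the intervention, so its value is determined by the original equations.
W = -Q  [with Q=2]  = -2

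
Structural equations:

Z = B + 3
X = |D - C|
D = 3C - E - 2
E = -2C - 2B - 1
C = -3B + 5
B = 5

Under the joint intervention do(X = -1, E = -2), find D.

Under do(X = -1, E = -2), each intervened variable's structural equation is replaced by its fixed value.
C = -3B + 5  [with B=5]  = -10
D = 3C - E - 2  [with C=-10, E=-2]  = -30

-30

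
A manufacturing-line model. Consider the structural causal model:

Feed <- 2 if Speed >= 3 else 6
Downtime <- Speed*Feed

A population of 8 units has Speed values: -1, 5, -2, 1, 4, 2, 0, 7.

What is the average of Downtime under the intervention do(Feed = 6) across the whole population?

do(Feed=6) breaks Feed's dependence on Speed. With Feed=6 fixed, Downtime across the units is -6, 30, -12, 6, 24, 12, 0, 42, mean 12.

12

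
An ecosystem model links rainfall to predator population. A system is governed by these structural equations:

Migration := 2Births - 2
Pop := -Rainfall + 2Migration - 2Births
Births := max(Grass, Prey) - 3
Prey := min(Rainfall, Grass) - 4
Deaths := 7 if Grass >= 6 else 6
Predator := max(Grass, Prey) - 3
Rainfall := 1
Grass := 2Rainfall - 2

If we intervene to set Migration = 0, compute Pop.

do(Migration=0) replaces the equation Migration := 2Births - 2 with the constant Migration = 0.
Grass = 2Rainfall - 2  [with Rainfall=1]  = 0
Prey = min(Rainfall, Grass) - 4  [with Rainfall=1, Grass=0]  = -4
Births = max(Grass, Prey) - 3  [with Grass=0, Prey=-4]  = -3
Pop = -Rainfall + 2Migration - 2Births  [with Rainfall=1, Migration=0, Births=-3]  = 5

5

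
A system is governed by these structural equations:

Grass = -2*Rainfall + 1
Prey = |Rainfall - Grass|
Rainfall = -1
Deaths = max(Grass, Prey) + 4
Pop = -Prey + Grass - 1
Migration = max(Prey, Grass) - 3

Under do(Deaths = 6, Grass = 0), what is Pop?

The joint intervention fixes Deaths = 6, Grass = 0, removing each variable's own equation.
Prey = |Rainfall - Grass|  [with Rainfall=-1, Grass=0]  = 1
Pop = -Prey + Grass - 1  [with Prey=1, Grass=0]  = -2

-2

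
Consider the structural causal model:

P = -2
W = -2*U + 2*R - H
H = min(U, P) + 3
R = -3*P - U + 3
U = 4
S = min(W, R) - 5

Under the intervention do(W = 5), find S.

0

The intervention breaks the incoming arrows to W: W = -2*U + 2*R - H no longer applies, and W = 5.
R = -3*P - U + 3  [with P=-2, U=4]  = 5
S = min(W, R) - 5  [with W=5, R=5]  = 0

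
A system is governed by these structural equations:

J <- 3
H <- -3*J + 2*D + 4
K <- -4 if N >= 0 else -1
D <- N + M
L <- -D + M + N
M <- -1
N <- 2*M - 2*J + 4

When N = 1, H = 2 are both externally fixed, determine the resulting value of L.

The joint intervention fixes N = 1, H = 2, removing each variable's own equation.
D = N + M  [with N=1, M=-1]  = 0
L = -D + M + N  [with D=0, M=-1, N=1]  = 0

0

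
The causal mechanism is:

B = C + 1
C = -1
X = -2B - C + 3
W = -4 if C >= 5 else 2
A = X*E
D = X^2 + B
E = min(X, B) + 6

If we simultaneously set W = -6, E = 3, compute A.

Under do(W = -6, E = 3), each intervened variable's structural equation is replaced by its fixed value.
B = C + 1  [with C=-1]  = 0
X = -2B - C + 3  [with B=0, C=-1]  = 4
A = X*E  [with X=4, E=3]  = 12

12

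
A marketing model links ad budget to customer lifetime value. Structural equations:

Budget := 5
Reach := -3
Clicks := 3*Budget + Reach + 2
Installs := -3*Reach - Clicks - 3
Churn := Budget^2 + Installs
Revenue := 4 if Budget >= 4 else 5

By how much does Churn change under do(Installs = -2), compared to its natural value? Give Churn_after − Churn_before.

Intervening sets Installs = -2 and removes its equation (Installs := -3*Reach - Clicks - 3).
Churn = Budget^2 + Installs  [with Budget=5, Installs=-2]  = 23
Without intervention: Clicks = 3*Budget + Reach + 2  [with Budget=5, Reach=-3]  = 14; Installs = -3*Reach - Clicks - 3  [with Reach=-3, Clicks=14]  = -8; Churn = Budget^2 + Installs  [with Budget=5, Installs=-8]  = 17.
Change = 23 − 17 = 6.

6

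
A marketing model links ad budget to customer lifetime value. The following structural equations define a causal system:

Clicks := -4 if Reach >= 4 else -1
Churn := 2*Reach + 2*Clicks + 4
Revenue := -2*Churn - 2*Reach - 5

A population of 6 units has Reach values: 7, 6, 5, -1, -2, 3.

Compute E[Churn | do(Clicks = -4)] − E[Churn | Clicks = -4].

-6

The intervention sets Clicks=-4 in all 6 units regardless of Reach. Recomputing Churn per unit gives 10, 8, 6, -6, -8, 2; average 2.
Conditioning on Clicks=-4 selects the 3 unit(s) with Reach ∈ {7, 6, 5}. Their Churn values: 10, 8, 6. Mean = 8.
Difference = 2 − 8 = -6.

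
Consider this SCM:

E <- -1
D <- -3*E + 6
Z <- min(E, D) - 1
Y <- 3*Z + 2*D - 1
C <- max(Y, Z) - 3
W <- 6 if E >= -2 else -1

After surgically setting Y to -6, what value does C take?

Intervening sets Y = -6 and removes its equation (Y <- 3*Z + 2*D - 1).
D = -3*E + 6  [with E=-1]  = 9
Z = min(E, D) - 1  [with E=-1, D=9]  = -2
C = max(Y, Z) - 3  [with Y=-6, Z=-2]  = -5

-5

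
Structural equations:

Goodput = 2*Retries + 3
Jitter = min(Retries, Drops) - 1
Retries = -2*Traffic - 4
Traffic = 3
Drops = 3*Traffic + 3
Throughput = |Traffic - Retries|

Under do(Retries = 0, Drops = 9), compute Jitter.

The joint intervention fixes Retries = 0, Drops = 9, removing each variable's own equation.
Jitter = min(Retries, Drops) - 1  [with Retries=0, Drops=9]  = -1

-1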